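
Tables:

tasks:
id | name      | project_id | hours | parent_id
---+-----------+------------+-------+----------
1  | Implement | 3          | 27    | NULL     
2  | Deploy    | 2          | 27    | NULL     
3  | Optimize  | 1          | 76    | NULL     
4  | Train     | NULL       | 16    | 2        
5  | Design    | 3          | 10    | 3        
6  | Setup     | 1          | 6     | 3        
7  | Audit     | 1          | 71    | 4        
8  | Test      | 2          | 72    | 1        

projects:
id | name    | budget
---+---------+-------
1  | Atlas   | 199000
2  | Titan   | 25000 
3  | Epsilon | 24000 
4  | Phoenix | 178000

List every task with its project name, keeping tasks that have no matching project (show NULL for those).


LEFT JOIN keeps every row from tasks (the left table); where project_id has no match in projects, the project columns become NULL. Walk through each task:
  - task 1 (Implement): project_id=3 -> matches Epsilon
  - task 2 (Deploy): project_id=2 -> matches Titan
  - task 3 (Optimize): project_id=1 -> matches Atlas
  - task 4 (Train): project_id=NULL, no match -> kept with NULL
  - task 5 (Design): project_id=3 -> matches Epsilon
  - task 6 (Setup): project_id=1 -> matches Atlas
  - task 7 (Audit): project_id=1 -> matches Atlas
  - task 8 (Test): project_id=2 -> matches Titan
All 8 rows appear; 1 has NULL project.

SQL:
SELECT a.name, b.name AS project
FROM tasks a
LEFT JOIN projects b ON a.project_id = b.id

Result:
name      | project
----------+--------
Implement | Epsilon
Deploy    | Titan  
Optimize  | Atlas  
Train     | NULL   
Design    | Epsilon
Setup     | Atlas  
Audit     | Atlas  
Test      | Titan  


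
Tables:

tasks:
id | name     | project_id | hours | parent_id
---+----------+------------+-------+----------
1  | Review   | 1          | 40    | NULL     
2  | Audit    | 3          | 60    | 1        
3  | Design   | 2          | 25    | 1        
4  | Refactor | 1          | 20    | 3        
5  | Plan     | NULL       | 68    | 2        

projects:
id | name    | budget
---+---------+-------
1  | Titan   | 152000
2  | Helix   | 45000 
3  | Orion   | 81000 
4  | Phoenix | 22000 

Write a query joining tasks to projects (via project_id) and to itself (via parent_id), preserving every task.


Two LEFT JOINs from the same base table tasks: one to projects via project_id, one to tasks itself via parent_id. Both are LEFT so every task is preserved.
Match against projects:
  - task 1 (Review): project_id=1 -> matches Titan
  - task 2 (Audit): project_id=3 -> matches Orion
  - task 3 (Design): project_id=2 -> matches Helix
  - task 4 (Refactor): project_id=1 -> matches Titan
  - task 5 (Plan): project_id=NULL, no match -> kept with NULL
Match against tasks (self):
  - task 1 (Review): parent_id=NULL -> NULL
  - task 2 (Audit): parent_id=1 -> Review
  - task 3 (Design): parent_id=1 -> Review
  - task 4 (Refactor): parent_id=3 -> Design
  - task 5 (Plan): parent_id=2 -> Audit

SQL:
SELECT a.name, b.name AS project, c.name AS parent
FROM tasks a
LEFT JOIN projects b ON a.project_id = b.id
LEFT JOIN tasks c ON a.parent_id = c.id

Result:
name     | project | parent
---------+---------+-------
Review   | Titan   | NULL  
Audit    | Orion   | Review
Design   | Helix   | Review
Refactor | Titan   | Design
Plan     | NULL    | Audit 


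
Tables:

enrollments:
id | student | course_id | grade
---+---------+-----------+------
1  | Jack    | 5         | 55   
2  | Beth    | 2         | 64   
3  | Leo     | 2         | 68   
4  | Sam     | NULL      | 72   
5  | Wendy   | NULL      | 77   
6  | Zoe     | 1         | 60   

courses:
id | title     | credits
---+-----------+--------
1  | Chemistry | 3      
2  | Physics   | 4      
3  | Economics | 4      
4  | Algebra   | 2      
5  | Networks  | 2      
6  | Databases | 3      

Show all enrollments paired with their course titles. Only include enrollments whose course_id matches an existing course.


INNER JOIN keeps only enrollments rows whose course_id matches an id in courses. Walk through each enrollment:
  - enrollment 1 (Jack): course_id=5 -> matches Networks
  - enrollment 2 (Beth): course_id=2 -> matches Physics
  - enrollment 3 (Leo): course_id=2 -> matches Physics
  - enrollment 4 (Sam): course_id=NULL, no match -> dropped
  - enrollment 5 (Wendy): course_id=NULL, no match -> dropped
  - enrollment 6 (Zoe): course_id=1 -> matches Chemistry
So 2 of 6 rows are dropped.

SQL:
SELECT a.student, b.title AS course
FROM enrollments a
INNER JOIN courses b ON a.course_id = b.id

Result:
student | course   
--------+----------
Jack    | Networks 
Beth    | Physics  
Leo     | Physics  
Zoe     | Chemistry


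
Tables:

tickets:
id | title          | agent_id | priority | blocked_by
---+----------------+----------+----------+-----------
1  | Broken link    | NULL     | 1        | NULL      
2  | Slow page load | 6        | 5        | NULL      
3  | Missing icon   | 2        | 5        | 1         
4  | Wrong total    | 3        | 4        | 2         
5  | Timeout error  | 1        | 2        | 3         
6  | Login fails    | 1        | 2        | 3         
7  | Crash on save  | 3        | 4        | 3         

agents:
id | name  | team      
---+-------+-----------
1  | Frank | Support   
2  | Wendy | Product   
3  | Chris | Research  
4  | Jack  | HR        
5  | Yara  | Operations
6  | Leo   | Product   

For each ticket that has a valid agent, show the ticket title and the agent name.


INNER JOIN keeps only tickets rows whose agent_id matches an id in agents. Walk through each ticket:
  - ticket 1 (Broken link): agent_id=NULL, no match -> dropped
  - ticket 2 (Slow page load): agent_id=6 -> matches Leo
  - ticket 3 (Missing icon): agent_id=2 -> matches Wendy
  - ticket 4 (Wrong total): agent_id=3 -> matches Chris
  - ticket 5 (Timeout error): agent_id=1 -> matches Frank
  - ticket 6 (Login fails): agent_id=1 -> matches Frank
  - ticket 7 (Crash on save): agent_id=3 -> matches Chris
So 1 of 7 rows is dropped.

SQL:
SELECT a.title, b.name AS agent
FROM tickets a
INNER JOIN agents b ON a.agent_id = b.id

Result:
title          | agent
---------------+------
Slow page load | Leo  
Missing icon   | Wendy
Wrong total    | Chris
Timeout error  | Frank
Login fails    | Frank
Crash on save  | Chris


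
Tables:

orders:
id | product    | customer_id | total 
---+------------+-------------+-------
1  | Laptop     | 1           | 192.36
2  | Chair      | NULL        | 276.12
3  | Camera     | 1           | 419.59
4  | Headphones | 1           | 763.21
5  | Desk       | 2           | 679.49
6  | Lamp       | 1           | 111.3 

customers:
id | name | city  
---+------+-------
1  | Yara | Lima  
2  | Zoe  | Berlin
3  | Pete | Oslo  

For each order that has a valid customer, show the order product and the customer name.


INNER JOIN keeps only orders rows whose customer_id matches an id in customers. Walk through each order:
  - order 1 (Laptop): customer_id=1 -> matches Yara
  - order 2 (Chair): customer_id=NULL, no match -> dropped
  - order 3 (Camera): customer_id=1 -> matches Yara
  - order 4 (Headphones): customer_id=1 -> matches Yara
  - order 5 (Desk): customer_id=2 -> matches Zoe
  - order 6 (Lamp): customer_id=1 -> matches Yara
So 1 of 6 rows is dropped.

SQL:
SELECT a.product, b.name AS customer
FROM orders a
INNER JOIN customers b ON a.customer_id = b.id

Result:
product    | customer
-----------+---------
Laptop     | Yara    
Camera     | Yara    
Headphones | Yara    
Desk       | Zoe     
Lamp       | Yara    


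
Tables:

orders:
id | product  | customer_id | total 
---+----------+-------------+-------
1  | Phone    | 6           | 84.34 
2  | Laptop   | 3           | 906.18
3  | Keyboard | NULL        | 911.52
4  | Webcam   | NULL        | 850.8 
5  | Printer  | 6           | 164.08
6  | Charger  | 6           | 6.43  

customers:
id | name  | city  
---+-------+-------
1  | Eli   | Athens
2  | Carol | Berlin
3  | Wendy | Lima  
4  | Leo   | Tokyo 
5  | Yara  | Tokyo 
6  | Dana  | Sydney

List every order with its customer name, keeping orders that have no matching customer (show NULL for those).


LEFT JOIN keeps every row from orders (the left table); where customer_id has no match in customers, the customer columns become NULL. Walk through each order:
  - order 1 (Phone): customer_id=6 -> matches Dana
  - order 2 (Laptop): customer_id=3 -> matches Wendy
  - order 3 (Keyboard): customer_id=NULL, no match -> kept with NULL
  - order 4 (Webcam): customer_id=NULL, no match -> kept with NULL
  - order 5 (Printer): customer_id=6 -> matches Dana
  - order 6 (Charger): customer_id=6 -> matches Dana
All 6 rows appear; 2 have NULL customer.

SQL:
SELECT a.product, b.name AS customer
FROM orders a
LEFT JOIN customers b ON a.customer_id = b.id

Result:
product  | customer
---------+---------
Phone    | Dana    
Laptop   | Wendy   
Keyboard | NULL    
Webcam   | NULL    
Printer  | Dana    
Charger  | Dana    


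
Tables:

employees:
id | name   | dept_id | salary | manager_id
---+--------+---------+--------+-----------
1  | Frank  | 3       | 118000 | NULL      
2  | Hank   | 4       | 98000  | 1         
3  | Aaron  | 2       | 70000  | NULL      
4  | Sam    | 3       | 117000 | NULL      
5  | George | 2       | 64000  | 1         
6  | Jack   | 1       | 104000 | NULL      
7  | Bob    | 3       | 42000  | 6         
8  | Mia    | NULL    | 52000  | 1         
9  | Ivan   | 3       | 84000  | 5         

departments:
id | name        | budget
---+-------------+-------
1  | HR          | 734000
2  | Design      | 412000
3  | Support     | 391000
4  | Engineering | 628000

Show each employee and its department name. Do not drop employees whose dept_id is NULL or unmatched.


LEFT JOIN keeps every row from employees (the left table); where dept_id has no match in departments, the department columns become NULL. Walk through each employee:
  - employee 1 (Frank): dept_id=3 -> matches Support
  - employee 2 (Hank): dept_id=4 -> matches Engineering
  - employee 3 (Aaron): dept_id=2 -> matches Design
  - employee 4 (Sam): dept_id=3 -> matches Support
  - employee 5 (George): dept_id=2 -> matches Design
  - employee 6 (Jack): dept_id=1 -> matches HR
  - employee 7 (Bob): dept_id=3 -> matches Support
  - employee 8 (Mia): dept_id=NULL, no match -> kept with NULL
  - employee 9 (Ivan): dept_id=3 -> matches Support
All 9 rows appear; 1 has NULL department.

SQL:
SELECT a.name, b.name AS department
FROM employees a
LEFT JOIN departments b ON a.dept_id = b.id

Result:
name   | department 
-------+------------
Frank  | Support    
Hank   | Engineering
Aaron  | Design     
Sam    | Support    
George | Design     
Jack   | HR         
Bob    | Support    
Mia    | NULL       
Ivan   | Support    


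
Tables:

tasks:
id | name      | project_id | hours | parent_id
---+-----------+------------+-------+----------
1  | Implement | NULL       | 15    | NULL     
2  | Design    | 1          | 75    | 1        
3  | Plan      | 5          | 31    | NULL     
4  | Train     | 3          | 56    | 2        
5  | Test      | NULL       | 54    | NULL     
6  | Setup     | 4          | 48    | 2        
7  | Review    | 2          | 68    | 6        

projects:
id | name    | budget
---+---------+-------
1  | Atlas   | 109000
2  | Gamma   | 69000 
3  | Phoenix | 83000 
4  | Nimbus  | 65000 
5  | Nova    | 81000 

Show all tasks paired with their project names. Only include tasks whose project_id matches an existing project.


INNER JOIN keeps only tasks rows whose project_id matches an id in projects. Walk through each task:
  - task 1 (Implement): project_id=NULL, no match -> dropped
  - task 2 (Design): project_id=1 -> matches Atlas
  - task 3 (Plan): project_id=5 -> matches Nova
  - task 4 (Train): project_id=3 -> matches Phoenix
  - task 5 (Test): project_id=NULL, no match -> dropped
  - task 6 (Setup): project_id=4 -> matches Nimbus
  - task 7 (Review): project_id=2 -> matches Gamma
So 2 of 7 rows are dropped.

SQL:
SELECT a.name, b.name AS project
FROM tasks a
INNER JOIN projects b ON a.project_id = b.id

Result:
name   | project
-------+--------
Design | Atlas  
Plan   | Nova   
Train  | Phoenix
Setup  | Nimbus 
Review | Gamma  


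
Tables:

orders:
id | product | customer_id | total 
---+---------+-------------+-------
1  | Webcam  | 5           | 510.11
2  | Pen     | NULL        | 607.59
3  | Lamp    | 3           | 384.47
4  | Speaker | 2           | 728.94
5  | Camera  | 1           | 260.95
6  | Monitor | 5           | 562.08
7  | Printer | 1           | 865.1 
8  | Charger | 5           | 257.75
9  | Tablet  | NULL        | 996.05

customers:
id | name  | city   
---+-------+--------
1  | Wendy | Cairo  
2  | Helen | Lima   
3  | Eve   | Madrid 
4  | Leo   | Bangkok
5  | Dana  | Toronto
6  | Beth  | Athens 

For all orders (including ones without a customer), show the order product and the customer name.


LEFT JOIN keeps every row from orders (the left table); where customer_id has no match in customers, the customer columns become NULL. Walk through each order:
  - order 1 (Webcam): customer_id=5 -> matches Dana
  - order 2 (Pen): customer_id=NULL, no match -> kept with NULL
  - order 3 (Lamp): customer_id=3 -> matches Eve
  - order 4 (Speaker): customer_id=2 -> matches Helen
  - order 5 (Camera): customer_id=1 -> matches Wendy
  - order 6 (Monitor): customer_id=5 -> matches Dana
  - order 7 (Printer): customer_id=1 -> matches Wendy
  - order 8 (Charger): customer_id=5 -> matches Dana
  - order 9 (Tablet): customer_id=NULL, no match -> kept with NULL
All 9 rows appear; 2 have NULL customer.

SQL:
SELECT a.product, b.name AS customer
FROM orders a
LEFT JOIN customers b ON a.customer_id = b.id

Result:
product | customer
--------+---------
Webcam  | Dana    
Pen     | NULL    
Lamp    | Eve     
Speaker | Helen   
Camera  | Wendy   
Monitor | Dana    
Printer | Wendy   
Charger | Dana    
Tablet  | NULL    


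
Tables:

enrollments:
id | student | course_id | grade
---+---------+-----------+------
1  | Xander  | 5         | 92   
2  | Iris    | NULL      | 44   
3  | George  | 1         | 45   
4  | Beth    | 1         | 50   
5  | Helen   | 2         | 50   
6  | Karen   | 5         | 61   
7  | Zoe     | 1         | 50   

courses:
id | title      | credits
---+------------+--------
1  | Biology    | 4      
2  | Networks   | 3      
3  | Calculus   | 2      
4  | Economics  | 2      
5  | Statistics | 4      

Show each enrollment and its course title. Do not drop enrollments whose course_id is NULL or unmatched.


LEFT JOIN keeps every row from enrollments (the left table); where course_id has no match in courses, the course columns become NULL. Walk through each enrollment:
  - enrollment 1 (Xander): course_id=5 -> matches Statistics
  - enrollment 2 (Iris): course_id=NULL, no match -> kept with NULL
  - enrollment 3 (George): course_id=1 -> matches Biology
  - enrollment 4 (Beth): course_id=1 -> matches Biology
  - enrollment 5 (Helen): course_id=2 -> matches Networks
  - enrollment 6 (Karen): course_id=5 -> matches Statistics
  - enrollment 7 (Zoe): course_id=1 -> matches Biology
All 7 rows appear; 1 has NULL course.

SQL:
SELECT a.student, b.title AS course
FROM enrollments a
LEFT JOIN courses b ON a.course_id = b.id

Result:
student | course    
--------+-----------
Xander  | Statistics
Iris    | NULL      
George  | Biology   
Beth    | Biology   
Helen   | Networks  
Karen   | Statistics
Zoe     | Biology   


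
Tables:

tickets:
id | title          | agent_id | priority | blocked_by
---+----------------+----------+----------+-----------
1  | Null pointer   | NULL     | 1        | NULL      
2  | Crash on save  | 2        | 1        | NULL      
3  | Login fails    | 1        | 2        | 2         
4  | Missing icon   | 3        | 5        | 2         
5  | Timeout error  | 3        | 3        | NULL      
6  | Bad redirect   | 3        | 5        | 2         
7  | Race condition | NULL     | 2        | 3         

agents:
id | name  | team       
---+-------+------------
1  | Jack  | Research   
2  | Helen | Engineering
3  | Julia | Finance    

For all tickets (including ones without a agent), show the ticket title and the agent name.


LEFT JOIN keeps every row from tickets (the left table); where agent_id has no match in agents, the agent columns become NULL. Walk through each ticket:
  - ticket 1 (Null pointer): agent_id=NULL, no match -> kept with NULL
  - ticket 2 (Crash on save): agent_id=2 -> matches Helen
  - ticket 3 (Login fails): agent_id=1 -> matches Jack
  - ticket 4 (Missing icon): agent_id=3 -> matches Julia
  - ticket 5 (Timeout error): agent_id=3 -> matches Julia
  - ticket 6 (Bad redirect): agent_id=3 -> matches Julia
  - ticket 7 (Race condition): agent_id=NULL, no match -> kept with NULL
All 7 rows appear; 2 have NULL agent.

SQL:
SELECT a.title, b.name AS agent
FROM tickets a
LEFT JOIN agents b ON a.agent_id = b.id

Result:
title          | agent
---------------+------
Null pointer   | NULL 
Crash on save  | Helen
Login fails    | Jack 
Missing icon   | Julia
Timeout error  | Julia
Bad redirect   | Julia
Race condition | NULL 


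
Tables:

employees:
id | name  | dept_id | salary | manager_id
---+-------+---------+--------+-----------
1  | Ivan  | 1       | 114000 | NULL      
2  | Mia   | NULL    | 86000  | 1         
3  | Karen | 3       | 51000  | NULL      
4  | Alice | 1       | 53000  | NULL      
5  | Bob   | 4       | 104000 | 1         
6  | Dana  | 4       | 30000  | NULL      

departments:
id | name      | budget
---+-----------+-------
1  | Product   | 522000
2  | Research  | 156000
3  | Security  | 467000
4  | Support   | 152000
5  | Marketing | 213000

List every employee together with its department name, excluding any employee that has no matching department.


INNER JOIN keeps only employees rows whose dept_id matches an id in departments. Walk through each employee:
  - employee 1 (Ivan): dept_id=1 -> matches Product
  - employee 2 (Mia): dept_id=NULL, no match -> dropped
  - employee 3 (Karen): dept_id=3 -> matches Security
  - employee 4 (Alice): dept_id=1 -> matches Product
  - employee 5 (Bob): dept_id=4 -> matches Support
  - employee 6 (Dana): dept_id=4 -> matches Support
So 1 of 6 rows is dropped.

SQL:
SELECT a.name, b.name AS department
FROM employees a
INNER JOIN departments b ON a.dept_id = b.id

Result:
name  | department
------+-----------
Ivan  | Product   
Karen | Security  
Alice | Product   
Bob   | Support   
Dana  | Support   


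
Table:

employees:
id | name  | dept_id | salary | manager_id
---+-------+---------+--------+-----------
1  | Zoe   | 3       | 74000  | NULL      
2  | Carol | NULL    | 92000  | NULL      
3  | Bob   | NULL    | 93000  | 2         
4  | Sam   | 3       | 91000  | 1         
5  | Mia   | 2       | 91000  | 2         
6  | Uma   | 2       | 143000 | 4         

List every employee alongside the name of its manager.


This is a self-join: employees is joined to a second copy of itself, matching each row's manager_id to another row's id. Use LEFT JOIN so rows with manager_id=NULL are kept.
  - employee 1 (Zoe): manager_id=NULL -> NULL
  - employee 2 (Carol): manager_id=NULL -> NULL
  - employee 3 (Bob): manager_id=2 -> Carol
  - employee 4 (Sam): manager_id=1 -> Zoe
  - employee 5 (Mia): manager_id=2 -> Carol
  - employee 6 (Uma): manager_id=4 -> Sam

SQL:
SELECT a.name AS item, b.name AS manager
FROM employees a
LEFT JOIN employees b ON a.manager_id = b.id

Result:
item  | manager
------+--------
Zoe   | NULL   
Carol | NULL   
Bob   | Carol  
Sam   | Zoe    
Mia   | Carol  
Uma   | Sam    


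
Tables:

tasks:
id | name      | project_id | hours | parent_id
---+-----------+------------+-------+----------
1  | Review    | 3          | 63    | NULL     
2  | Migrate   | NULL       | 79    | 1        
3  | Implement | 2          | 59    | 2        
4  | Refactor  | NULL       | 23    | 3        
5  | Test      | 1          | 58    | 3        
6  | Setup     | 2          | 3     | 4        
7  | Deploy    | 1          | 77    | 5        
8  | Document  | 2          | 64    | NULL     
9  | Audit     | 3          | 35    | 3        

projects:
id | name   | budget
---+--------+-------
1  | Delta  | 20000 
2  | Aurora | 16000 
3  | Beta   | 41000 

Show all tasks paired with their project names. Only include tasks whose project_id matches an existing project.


INNER JOIN keeps only tasks rows whose project_id matches an id in projects. Walk through each task:
  - task 1 (Review): project_id=3 -> matches Beta
  - task 2 (Migrate): project_id=NULL, no match -> dropped
  - task 3 (Implement): project_id=2 -> matches Aurora
  - task 4 (Refactor): project_id=NULL, no match -> dropped
  - task 5 (Test): project_id=1 -> matches Delta
  - task 6 (Setup): project_id=2 -> matches Aurora
  - task 7 (Deploy): project_id=1 -> matches Delta
  - task 8 (Document): project_id=2 -> matches Aurora
  - task 9 (Audit): project_id=3 -> matches Beta
So 2 of 9 rows are dropped.

SQL:
SELECT a.name, b.name AS project
FROM tasks a
INNER JOIN projects b ON a.project_id = b.id

Result:
name      | project
----------+--------
Review    | Beta   
Implement | Aurora 
Test      | Delta  
Setup     | Aurora 
Deploy    | Delta  
Document  | Aurora 
Audit     | Beta   


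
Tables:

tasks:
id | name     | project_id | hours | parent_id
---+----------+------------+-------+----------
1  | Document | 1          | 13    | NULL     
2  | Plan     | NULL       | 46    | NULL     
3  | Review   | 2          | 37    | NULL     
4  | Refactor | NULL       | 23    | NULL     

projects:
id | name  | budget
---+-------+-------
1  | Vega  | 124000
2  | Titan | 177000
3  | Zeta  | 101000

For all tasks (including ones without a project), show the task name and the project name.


LEFT JOIN keeps every row from tasks (the left table); where project_id has no match in projects, the project columns become NULL. Walk through each task:
  - task 1 (Document): project_id=1 -> matches Vega
  - task 2 (Plan): project_id=NULL, no match -> kept with NULL
  - task 3 (Review): project_id=2 -> matches Titan
  - task 4 (Refactor): project_id=NULL, no match -> kept with NULL
All 4 rows appear; 2 have NULL project.

SQL:
SELECT a.name, b.name AS project
FROM tasks a
LEFT JOIN projects b ON a.project_id = b.id

Result:
name     | project
---------+--------
Document | Vega   
Plan     | NULL   
Review   | Titan  
Refactor | NULL   


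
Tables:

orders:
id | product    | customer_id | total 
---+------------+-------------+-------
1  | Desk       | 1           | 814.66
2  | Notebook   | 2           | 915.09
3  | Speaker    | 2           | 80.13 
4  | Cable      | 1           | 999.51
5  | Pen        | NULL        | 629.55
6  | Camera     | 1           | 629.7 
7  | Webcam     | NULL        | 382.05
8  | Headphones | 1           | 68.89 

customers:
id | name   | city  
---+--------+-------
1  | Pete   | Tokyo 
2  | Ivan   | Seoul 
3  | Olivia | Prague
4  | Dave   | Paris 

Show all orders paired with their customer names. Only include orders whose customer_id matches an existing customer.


INNER JOIN keeps only orders rows whose customer_id matches an id in customers. Walk through each order:
  - order 1 (Desk): customer_id=1 -> matches Pete
  - order 2 (Notebook): customer_id=2 -> matches Ivan
  - order 3 (Speaker): customer_id=2 -> matches Ivan
  - order 4 (Cable): customer_id=1 -> matches Pete
  - order 5 (Pen): customer_id=NULL, no match -> dropped
  - order 6 (Camera): customer_id=1 -> matches Pete
  - order 7 (Webcam): customer_id=NULL, no match -> dropped
  - order 8 (Headphones): customer_id=1 -> matches Pete
So 2 of 8 rows are dropped.

SQL:
SELECT a.product, b.name AS customer
FROM orders a
INNER JOIN customers b ON a.customer_id = b.id

Result:
product    | customer
-----------+---------
Desk       | Pete    
Notebook   | Ivan    
Speaker    | Ivan    
Cable      | Pete    
Camera     | Pete    
Headphones | Pete    


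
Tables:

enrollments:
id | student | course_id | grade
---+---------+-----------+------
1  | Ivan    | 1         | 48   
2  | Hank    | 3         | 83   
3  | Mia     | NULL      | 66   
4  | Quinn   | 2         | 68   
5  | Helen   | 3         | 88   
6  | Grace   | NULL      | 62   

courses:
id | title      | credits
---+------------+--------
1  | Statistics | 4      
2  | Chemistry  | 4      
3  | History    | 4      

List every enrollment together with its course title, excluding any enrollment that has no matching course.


INNER JOIN keeps only enrollments rows whose course_id matches an id in courses. Walk through each enrollment:
  - enrollment 1 (Ivan): course_id=1 -> matches Statistics
  - enrollment 2 (Hank): course_id=3 -> matches History
  - enrollment 3 (Mia): course_id=NULL, no match -> dropped
  - enrollment 4 (Quinn): course_id=2 -> matches Chemistry
  - enrollment 5 (Helen): course_id=3 -> matches History
  - enrollment 6 (Grace): course_id=NULL, no match -> dropped
So 2 of 6 rows are dropped.

SQL:
SELECT a.student, b.title AS course
FROM enrollments a
INNER JOIN courses b ON a.course_id = b.id

Result:
student | course    
--------+-----------
Ivan    | Statistics
Hank    | History   
Quinn   | Chemistry 
Helen   | History   


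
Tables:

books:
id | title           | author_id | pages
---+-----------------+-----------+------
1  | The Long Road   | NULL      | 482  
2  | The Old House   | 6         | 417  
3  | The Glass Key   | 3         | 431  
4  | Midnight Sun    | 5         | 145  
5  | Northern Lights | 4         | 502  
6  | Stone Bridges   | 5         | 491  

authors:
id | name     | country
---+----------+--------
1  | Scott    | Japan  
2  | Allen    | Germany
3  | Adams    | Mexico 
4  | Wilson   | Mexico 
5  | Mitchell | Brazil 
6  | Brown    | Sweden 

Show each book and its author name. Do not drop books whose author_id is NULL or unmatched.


LEFT JOIN keeps every row from books (the left table); where author_id has no match in authors, the author columns become NULL. Walk through each book:
  - book 1 (The Long Road): author_id=NULL, no match -> kept with NULL
  - book 2 (The Old House): author_id=6 -> matches Brown
  - book 3 (The Glass Key): author_id=3 -> matches Adams
  - book 4 (Midnight Sun): author_id=5 -> matches Mitchell
  - book 5 (Northern Lights): author_id=4 -> matches Wilson
  - book 6 (Stone Bridges): author_id=5 -> matches Mitchell
All 6 rows appear; 1 has NULL author.

SQL:
SELECT a.title, b.name AS author
FROM books a
LEFT JOIN authors b ON a.author_id = b.id

Result:
title           | author  
----------------+---------
The Long Road   | NULL    
The Old House   | Brown   
The Glass Key   | Adams   
Midnight Sun    | Mitchell
Northern Lights | Wilson  
Stone Bridges   | Mitchell


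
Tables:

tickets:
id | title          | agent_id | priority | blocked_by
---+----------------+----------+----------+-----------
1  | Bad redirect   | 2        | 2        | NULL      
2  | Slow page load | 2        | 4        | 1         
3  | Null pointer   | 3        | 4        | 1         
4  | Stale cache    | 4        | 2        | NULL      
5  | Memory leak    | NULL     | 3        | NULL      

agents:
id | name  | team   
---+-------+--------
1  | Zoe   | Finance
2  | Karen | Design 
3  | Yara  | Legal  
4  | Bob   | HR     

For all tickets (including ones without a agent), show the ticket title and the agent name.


LEFT JOIN keeps every row from tickets (the left table); where agent_id has no match in agents, the agent columns become NULL. Walk through each ticket:
  - ticket 1 (Bad redirect): agent_id=2 -> matches Karen
  - ticket 2 (Slow page load): agent_id=2 -> matches Karen
  - ticket 3 (Null pointer): agent_id=3 -> matches Yara
  - ticket 4 (Stale cache): agent_id=4 -> matches Bob
  - ticket 5 (Memory leak): agent_id=NULL, no match -> kept with NULL
All 5 rows appear; 1 has NULL agent.

SQL:
SELECT a.title, b.name AS agent
FROM tickets a
LEFT JOIN agents b ON a.agent_id = b.id

Result:
title          | agent
---------------+------
Bad redirect   | Karen
Slow page load | Karen
Null pointer   | Yara 
Stale cache    | Bob  
Memory leak    | NULL 


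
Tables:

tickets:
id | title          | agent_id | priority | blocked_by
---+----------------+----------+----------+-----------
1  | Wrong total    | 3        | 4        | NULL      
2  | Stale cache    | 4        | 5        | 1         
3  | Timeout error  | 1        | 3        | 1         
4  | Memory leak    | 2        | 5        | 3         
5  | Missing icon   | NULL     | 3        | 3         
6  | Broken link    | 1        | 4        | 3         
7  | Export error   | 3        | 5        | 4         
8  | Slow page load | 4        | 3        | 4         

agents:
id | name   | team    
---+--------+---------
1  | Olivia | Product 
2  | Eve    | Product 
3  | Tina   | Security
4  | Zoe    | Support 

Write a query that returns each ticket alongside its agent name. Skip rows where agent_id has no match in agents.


INNER JOIN keeps only tickets rows whose agent_id matches an id in agents. Walk through each ticket:
  - ticket 1 (Wrong total): agent_id=3 -> matches Tina
  - ticket 2 (Stale cache): agent_id=4 -> matches Zoe
  - ticket 3 (Timeout error): agent_id=1 -> matches Olivia
  - ticket 4 (Memory leak): agent_id=2 -> matches Eve
  - ticket 5 (Missing icon): agent_id=NULL, no match -> dropped
  - ticket 6 (Broken link): agent_id=1 -> matches Olivia
  - ticket 7 (Export error): agent_id=3 -> matches Tina
  - ticket 8 (Slow page load): agent_id=4 -> matches Zoe
So 1 of 8 rows is dropped.

SQL:
SELECT a.title, b.name AS agent
FROM tickets a
INNER JOIN agents b ON a.agent_id = b.id

Result:
title          | agent 
---------------+-------
Wrong total    | Tina  
Stale cache    | Zoe   
Timeout error  | Olivia
Memory leak    | Eve   
Broken link    | Olivia
Export error   | Tina  
Slow page load | Zoe   


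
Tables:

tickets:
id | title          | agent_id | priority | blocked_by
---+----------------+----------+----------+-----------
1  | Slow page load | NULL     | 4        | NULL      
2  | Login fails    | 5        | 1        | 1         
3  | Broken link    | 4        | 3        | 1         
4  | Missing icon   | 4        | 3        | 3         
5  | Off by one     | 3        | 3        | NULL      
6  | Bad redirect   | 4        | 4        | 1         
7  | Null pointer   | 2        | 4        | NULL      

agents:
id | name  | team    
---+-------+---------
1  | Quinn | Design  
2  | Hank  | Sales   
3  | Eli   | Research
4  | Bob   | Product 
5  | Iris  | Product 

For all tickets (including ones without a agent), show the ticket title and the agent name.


LEFT JOIN keeps every row from tickets (the left table); where agent_id has no match in agents, the agent columns become NULL. Walk through each ticket:
  - ticket 1 (Slow page load): agent_id=NULL, no match -> kept with NULL
  - ticket 2 (Login fails): agent_id=5 -> matches Iris
  - ticket 3 (Broken link): agent_id=4 -> matches Bob
  - ticket 4 (Missing icon): agent_id=4 -> matches Bob
  - ticket 5 (Off by one): agent_id=3 -> matches Eli
  - ticket 6 (Bad redirect): agent_id=4 -> matches Bob
  - ticket 7 (Null pointer): agent_id=2 -> matches Hank
All 7 rows appear; 1 has NULL agent.

SQL:
SELECT a.title, b.name AS agent
FROM tickets a
LEFT JOIN agents b ON a.agent_id = b.id

Result:
title          | agent
---------------+------
Slow page load | NULL 
Login fails    | Iris 
Broken link    | Bob  
Missing icon   | Bob  
Off by one     | Eli  
Bad redirect   | Bob  
Null pointer   | Hank 


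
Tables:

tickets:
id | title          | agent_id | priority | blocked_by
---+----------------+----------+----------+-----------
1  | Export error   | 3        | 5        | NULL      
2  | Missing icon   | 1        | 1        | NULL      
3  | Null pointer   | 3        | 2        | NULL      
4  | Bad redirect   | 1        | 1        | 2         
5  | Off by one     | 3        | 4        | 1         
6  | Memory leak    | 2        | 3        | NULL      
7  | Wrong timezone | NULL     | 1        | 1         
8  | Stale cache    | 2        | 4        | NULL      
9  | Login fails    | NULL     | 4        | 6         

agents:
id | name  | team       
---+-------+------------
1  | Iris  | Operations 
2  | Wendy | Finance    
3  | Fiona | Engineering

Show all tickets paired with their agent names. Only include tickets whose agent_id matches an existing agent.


INNER JOIN keeps only tickets rows whose agent_id matches an id in agents. Walk through each ticket:
  - ticket 1 (Export error): agent_id=3 -> matches Fiona
  - ticket 2 (Missing icon): agent_id=1 -> matches Iris
  - ticket 3 (Null pointer): agent_id=3 -> matches Fiona
  - ticket 4 (Bad redirect): agent_id=1 -> matches Iris
  - ticket 5 (Off by one): agent_id=3 -> matches Fiona
  - ticket 6 (Memory leak): agent_id=2 -> matches Wendy
  - ticket 7 (Wrong timezone): agent_id=NULL, no match -> dropped
  - ticket 8 (Stale cache): agent_id=2 -> matches Wendy
  - ticket 9 (Login fails): agent_id=NULL, no match -> dropped
So 2 of 9 rows are dropped.

SQL:
SELECT a.title, b.name AS agent
FROM tickets a
INNER JOIN agents b ON a.agent_id = b.id

Result:
title        | agent
-------------+------
Export error | Fiona
Missing icon | Iris 
Null pointer | Fiona
Bad redirect | Iris 
Off by one   | Fiona
Memory leak  | Wendy
Stale cache  | Wendy


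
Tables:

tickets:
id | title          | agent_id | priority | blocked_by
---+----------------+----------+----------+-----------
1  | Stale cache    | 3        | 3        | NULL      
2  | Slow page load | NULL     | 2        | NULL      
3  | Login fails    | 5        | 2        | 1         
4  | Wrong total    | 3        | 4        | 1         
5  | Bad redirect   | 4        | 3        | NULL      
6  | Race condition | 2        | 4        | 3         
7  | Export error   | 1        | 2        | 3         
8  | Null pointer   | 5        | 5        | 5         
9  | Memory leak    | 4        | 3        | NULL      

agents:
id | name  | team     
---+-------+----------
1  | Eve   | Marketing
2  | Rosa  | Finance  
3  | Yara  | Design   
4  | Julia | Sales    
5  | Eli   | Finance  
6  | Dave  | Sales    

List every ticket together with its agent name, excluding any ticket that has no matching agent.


INNER JOIN keeps only tickets rows whose agent_id matches an id in agents. Walk through each ticket:
  - ticket 1 (Stale cache): agent_id=3 -> matches Yara
  - ticket 2 (Slow page load): agent_id=NULL, no match -> dropped
  - ticket 3 (Login fails): agent_id=5 -> matches Eli
  - ticket 4 (Wrong total): agent_id=3 -> matches Yara
  - ticket 5 (Bad redirect): agent_id=4 -> matches Julia
  - ticket 6 (Race condition): agent_id=2 -> matches Rosa
  - ticket 7 (Export error): agent_id=1 -> matches Eve
  - ticket 8 (Null pointer): agent_id=5 -> matches Eli
  - ticket 9 (Memory leak): agent_id=4 -> matches Julia
So 1 of 9 rows is dropped.

SQL:
SELECT a.title, b.name AS agent
FROM tickets a
INNER JOIN agents b ON a.agent_id = b.id

Result:
title          | agent
---------------+------
Stale cache    | Yara 
Login fails    | Eli  
Wrong total    | Yara 
Bad redirect   | Julia
Race condition | Rosa 
Export error   | Eve  
Null pointer   | Eli  
Memory leak    | Julia


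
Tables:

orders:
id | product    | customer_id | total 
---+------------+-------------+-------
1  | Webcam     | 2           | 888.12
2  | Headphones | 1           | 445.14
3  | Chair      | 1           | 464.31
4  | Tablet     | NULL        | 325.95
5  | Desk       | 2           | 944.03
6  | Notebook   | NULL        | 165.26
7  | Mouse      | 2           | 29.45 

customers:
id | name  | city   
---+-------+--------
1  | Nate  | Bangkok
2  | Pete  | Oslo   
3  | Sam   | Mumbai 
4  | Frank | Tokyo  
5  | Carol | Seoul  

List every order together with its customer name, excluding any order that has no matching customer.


INNER JOIN keeps only orders rows whose customer_id matches an id in customers. Walk through each order:
  - order 1 (Webcam): customer_id=2 -> matches Pete
  - order 2 (Headphones): customer_id=1 -> matches Nate
  - order 3 (Chair): customer_id=1 -> matches Nate
  - order 4 (Tablet): customer_id=NULL, no match -> dropped
  - order 5 (Desk): customer_id=2 -> matches Pete
  - order 6 (Notebook): customer_id=NULL, no match -> dropped
  - order 7 (Mouse): customer_id=2 -> matches Pete
So 2 of 7 rows are dropped.

SQL:
SELECT a.product, b.name AS customer
FROM orders a
INNER JOIN customers b ON a.customer_id = b.id

Result:
product    | customer
-----------+---------
Webcam     | Pete    
Headphones | Nate    
Chair      | Nate    
Desk       | Pete    
Mouse      | Pete    


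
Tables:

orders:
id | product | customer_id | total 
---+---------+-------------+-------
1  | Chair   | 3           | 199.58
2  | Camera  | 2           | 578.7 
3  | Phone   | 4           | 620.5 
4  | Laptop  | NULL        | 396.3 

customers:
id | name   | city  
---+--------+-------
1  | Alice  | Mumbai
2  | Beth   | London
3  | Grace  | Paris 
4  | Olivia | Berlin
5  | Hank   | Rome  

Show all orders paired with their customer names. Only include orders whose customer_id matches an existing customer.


INNER JOIN keeps only orders rows whose customer_id matches an id in customers. Walk through each order:
  - order 1 (Chair): customer_id=3 -> matches Grace
  - order 2 (Camera): customer_id=2 -> matches Beth
  - order 3 (Phone): customer_id=4 -> matches Olivia
  - order 4 (Laptop): customer_id=NULL, no match -> dropped
So 1 of 4 rows is dropped.

SQL:
SELECT a.product, b.name AS customer
FROM orders a
INNER JOIN customers b ON a.customer_id = b.id

Result:
product | customer
--------+---------
Chair   | Grace   
Camera  | Beth    
Phone   | Olivia  


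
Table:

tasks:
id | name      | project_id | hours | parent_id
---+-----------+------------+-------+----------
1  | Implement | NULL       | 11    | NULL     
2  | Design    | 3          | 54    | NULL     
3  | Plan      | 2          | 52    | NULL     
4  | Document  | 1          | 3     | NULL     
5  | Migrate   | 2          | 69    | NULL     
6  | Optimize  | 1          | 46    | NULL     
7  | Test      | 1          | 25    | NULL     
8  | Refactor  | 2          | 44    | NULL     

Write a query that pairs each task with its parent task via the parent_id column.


This is a self-join: tasks is joined to a second copy of itself, matching each row's parent_id to another row's id. Use LEFT JOIN so rows with parent_id=NULL are kept.
  - task 1 (Implement): parent_id=NULL -> NULL
  - task 2 (Design): parent_id=NULL -> NULL
  - task 3 (Plan): parent_id=NULL -> NULL
  - task 4 (Document): parent_id=NULL -> NULL
  - task 5 (Migrate): parent_id=NULL -> NULL
  - task 6 (Optimize): parent_id=NULL -> NULL
  - task 7 (Test): parent_id=NULL -> NULL
  - task 8 (Refactor): parent_id=NULL -> NULL

SQL:
SELECT a.name AS item, b.name AS parent
FROM tasks a
LEFT JOIN tasks b ON a.parent_id = b.id

Result:
item      | parent
----------+-------
Implement | NULL  
Design    | NULL  
Plan      | NULL  
Document  | NULL  
Migrate   | NULL  
Optimize  | NULL  
Test      | NULL  
Refactor  | NULL  


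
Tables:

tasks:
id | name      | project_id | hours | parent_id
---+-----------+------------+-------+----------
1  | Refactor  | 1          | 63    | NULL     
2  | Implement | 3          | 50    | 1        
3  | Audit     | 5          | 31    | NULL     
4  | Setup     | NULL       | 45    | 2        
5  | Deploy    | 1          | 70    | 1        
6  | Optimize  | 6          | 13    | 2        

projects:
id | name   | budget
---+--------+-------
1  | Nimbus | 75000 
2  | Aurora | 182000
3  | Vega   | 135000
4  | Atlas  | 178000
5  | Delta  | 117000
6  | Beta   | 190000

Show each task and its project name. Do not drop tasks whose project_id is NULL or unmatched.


LEFT JOIN keeps every row from tasks (the left table); where project_id has no match in projects, the project columns become NULL. Walk through each task:
  - task 1 (Refactor): project_id=1 -> matches Nimbus
  - task 2 (Implement): project_id=3 -> matches Vega
  - task 3 (Audit): project_id=5 -> matches Delta
  - task 4 (Setup): project_id=NULL, no match -> kept with NULL
  - task 5 (Deploy): project_id=1 -> matches Nimbus
  - task 6 (Optimize): project_id=6 -> matches Beta
All 6 rows appear; 1 has NULL project.

SQL:
SELECT a.name, b.name AS project
FROM tasks a
LEFT JOIN projects b ON a.project_id = b.id

Result:
name      | project
----------+--------
Refactor  | Nimbus 
Implement | Vega   
Audit     | Delta  
Setup     | NULL   
Deploy    | Nimbus 
Optimize  | Beta   
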